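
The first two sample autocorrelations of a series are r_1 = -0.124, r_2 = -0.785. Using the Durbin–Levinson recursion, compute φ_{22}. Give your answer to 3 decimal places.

φ_{22} = (r_2 − r_1²) / (1 − r_1²)
r_1² = (-0.124)² = 0.015376
Numerator = -0.785 − 0.0154 = -0.8004; denominator = 1 − 0.0154 = 0.9846
φ_{22} = -0.8004 / 0.9846 = -0.813

-0.813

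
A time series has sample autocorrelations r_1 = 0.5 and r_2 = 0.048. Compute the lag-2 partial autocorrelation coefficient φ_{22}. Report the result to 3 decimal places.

-0.269

φ_{22} = (r_2 − r_1²) / (1 − r_1²)
r_1² = (0.5)² = 0.25
Numerator = 0.048 − 0.2500 = -0.2020; denominator = 1 − 0.2500 = 0.7500
φ_{22} = -0.2020 / 0.7500 = -0.269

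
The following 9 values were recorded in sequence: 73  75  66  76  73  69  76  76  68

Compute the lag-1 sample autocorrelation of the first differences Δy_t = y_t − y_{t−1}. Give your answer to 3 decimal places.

-0.481

First differences Δy: 2, -9, 10, -3, -4, 7, 0, -8
Mean of differences = -0.6250
Numerator Σ(Δy_t−Δȳ)(Δy_{t+1}−Δȳ) = -153.7656
Denominator Σ(Δy_t−Δȳ)² = 319.8750
r_1(Δy) = -153.7656 / 319.8750 = -0.481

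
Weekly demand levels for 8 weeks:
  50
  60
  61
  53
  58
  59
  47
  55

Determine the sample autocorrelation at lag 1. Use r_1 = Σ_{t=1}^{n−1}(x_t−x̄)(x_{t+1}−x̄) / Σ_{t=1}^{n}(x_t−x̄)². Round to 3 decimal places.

Mean x̄ = (50 + 60 + 61 + 53 + 58 + 59 + 47 + 55)/8 = 55.3750
Σ(x_t−x̄)(x_{t+1}−x̄) = (-24.8594) + (26.0156) + (-13.3594) + (-6.2344) + (9.5156) + (-30.3594) + (3.1406) = -36.1406
Denominator Σ(x_t−x̄)² = 177.8750
r_1 = -36.1406 / 177.8750 = -0.203

-0.203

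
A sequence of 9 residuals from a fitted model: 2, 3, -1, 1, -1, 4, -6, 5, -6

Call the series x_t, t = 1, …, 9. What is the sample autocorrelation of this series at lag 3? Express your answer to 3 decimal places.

-0.314

Mean x̄ = (2 + 3 − 1 + 1 − 1 + 4 − 6 + 5 − 6)/9 = 0.1111
Numerator Σ_{t=1}^{6}(x_t−x̄)(x_{t+3}−x̄) = -40.4815
Denominator Σ(x_t−x̄)² = 128.8889
r_3 = -40.4815 / 128.8889 = -0.314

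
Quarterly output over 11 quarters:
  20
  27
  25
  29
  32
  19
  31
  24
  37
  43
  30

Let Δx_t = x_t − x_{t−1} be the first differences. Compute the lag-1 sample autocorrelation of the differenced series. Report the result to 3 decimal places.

First differences Δx: 7, -2, 4, 3, -13, 12, -7, 13, 6, -13
Mean of differences = 1.0000
Numerator Σ(Δx_t−Δx̄)(Δx_{t+1}−Δx̄) = -397.0000
Denominator Σ(Δx_t−Δx̄)² = 804.0000
r_1(Δx) = -397.0000 / 804.0000 = -0.494

-0.494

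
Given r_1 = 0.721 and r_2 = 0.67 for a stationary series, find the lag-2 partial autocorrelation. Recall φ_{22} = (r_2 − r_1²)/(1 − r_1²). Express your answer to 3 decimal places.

φ_{22} = (r_2 − r_1²) / (1 − r_1²)
r_1² = (0.721)² = 0.519841
Numerator = 0.67 − 0.5198 = 0.1502; denominator = 1 − 0.5198 = 0.4802
φ_{22} = 0.1502 / 0.4802 = 0.313

0.313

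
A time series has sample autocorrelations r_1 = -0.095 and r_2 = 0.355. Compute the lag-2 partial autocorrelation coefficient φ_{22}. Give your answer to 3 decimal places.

0.349

φ_{22} = (r_2 − r_1²) / (1 − r_1²)
r_1² = (-0.095)² = 0.009025
Numerator = 0.355 − 0.0090 = 0.3460; denominator = 1 − 0.0090 = 0.9910
φ_{22} = 0.3460 / 0.9910 = 0.349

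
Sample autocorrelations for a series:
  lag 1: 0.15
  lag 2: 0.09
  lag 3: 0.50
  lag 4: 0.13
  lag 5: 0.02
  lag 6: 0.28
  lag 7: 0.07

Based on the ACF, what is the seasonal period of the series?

3

The largest autocorrelation is r_3 = 0.50, with a weaker echo at lag 6 (0.28); the remaining lags stay at or below 0.15.
The dominant spike at lag 3 indicates a seasonal period of 3.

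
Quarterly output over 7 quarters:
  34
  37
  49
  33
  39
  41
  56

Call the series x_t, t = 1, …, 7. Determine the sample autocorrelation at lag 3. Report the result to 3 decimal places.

Mean x̄ = (34 + 37 + 49 + 33 + 39 + 41 + 56)/7 = 41.2857
Deviations from mean: -7.2857, -4.2857, 7.7143, -8.2857, -2.2857, -0.2857, 14.7143
Numerator Σ_{t=1}^{4}(x_t−x̄)(x_{t+3}−x̄) = -53.9592
Denominator Σ(x_t−x̄)² = 421.4286
r_3 = -53.9592 / 421.4286 = -0.128

-0.128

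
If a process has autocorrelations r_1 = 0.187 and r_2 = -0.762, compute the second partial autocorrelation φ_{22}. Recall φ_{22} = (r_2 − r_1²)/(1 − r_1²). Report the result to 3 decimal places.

φ_{22} = (r_2 − r_1²) / (1 − r_1²)
r_1² = (0.187)² = 0.034969
Numerator = -0.762 − 0.0350 = -0.7970; denominator = 1 − 0.0350 = 0.9650
φ_{22} = -0.7970 / 0.9650 = -0.826

-0.826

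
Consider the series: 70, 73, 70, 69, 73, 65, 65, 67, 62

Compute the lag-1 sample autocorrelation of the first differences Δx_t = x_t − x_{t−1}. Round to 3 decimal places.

-0.492

First differences Δx: 3, -3, -1, 4, -8, 0, 2, -5
Mean of differences = -1.0000
Numerator Σ(Δx_t−Δx̄)(Δx_{t+1}−Δx̄) = -59.0000
Denominator Σ(Δx_t−Δx̄)² = 120.0000
r_1(Δx) = -59.0000 / 120.0000 = -0.492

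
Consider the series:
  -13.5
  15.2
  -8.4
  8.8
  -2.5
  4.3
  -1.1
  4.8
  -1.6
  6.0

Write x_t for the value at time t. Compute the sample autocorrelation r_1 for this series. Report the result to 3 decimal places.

-0.775

Mean x̄ = (-13.5 + 15.2 − 8.4 + 8.8 − 2.5 + 4.3 − 1.1 + 4.8 − 1.6 + 6.0)/10 = 1.2000
Numerator Σ_{t=1}^{9}(x_t−x̄)(x_{t+1}−x̄) = -491.6800
Denominator Σ(x_t−x̄)² = 634.4400
r_1 = -491.6800 / 634.4400 = -0.775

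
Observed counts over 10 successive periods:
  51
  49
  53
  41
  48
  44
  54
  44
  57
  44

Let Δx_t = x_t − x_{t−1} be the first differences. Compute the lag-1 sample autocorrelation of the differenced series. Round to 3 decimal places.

-0.790

First differences Δx: -2, 4, -12, 7, -4, 10, -10, 13, -13
Mean of differences = -0.7778
Numerator Σ(Δx_t−Δx̄)(Δx_{t+1}−Δx̄) = -601.3827
Denominator Σ(Δx_t−Δx̄)² = 761.5556
r_1(Δx) = -601.3827 / 761.5556 = -0.790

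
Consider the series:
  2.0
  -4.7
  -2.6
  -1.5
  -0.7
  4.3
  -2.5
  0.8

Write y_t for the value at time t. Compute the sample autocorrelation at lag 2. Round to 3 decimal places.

Mean ȳ = (2.0 − 4.7 − 2.6 − 1.5 − 0.7 + 4.3 − 2.5 + 0.8)/8 = -0.6125
Deviations from mean: 2.6125, -4.0875, -1.9875, -0.8875, -0.0875, 4.9125, -1.8875, 1.4125
Numerator Σ_{t=1}^{6}(y_t−ȳ)(y_{t+2}−ȳ) = 1.3534
Denominator Σ(y_t−ȳ)² = 57.9688
r_2 = 1.3534 / 57.9688 = 0.023

0.023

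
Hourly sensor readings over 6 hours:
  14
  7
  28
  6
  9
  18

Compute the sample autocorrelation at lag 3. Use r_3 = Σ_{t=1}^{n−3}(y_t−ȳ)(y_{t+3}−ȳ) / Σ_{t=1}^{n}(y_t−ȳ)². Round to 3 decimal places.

Mean ȳ = (14 + 7 + 28 + 6 + 9 + 18)/6 = 13.6667
Deviations from mean: 0.3333, -6.6667, 14.3333, -7.6667, -4.6667, 4.3333
Numerator Σ_{t=1}^{3}(y_t−ȳ)(y_{t+3}−ȳ) = 90.6667
Denominator Σ(y_t−ȳ)² = 349.3333
r_3 = 90.6667 / 349.3333 = 0.260

0.260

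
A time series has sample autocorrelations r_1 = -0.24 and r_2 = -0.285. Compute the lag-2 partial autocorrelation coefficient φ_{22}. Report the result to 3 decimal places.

φ_{22} = (r_2 − r_1²) / (1 − r_1²)
r_1² = (-0.24)² = 0.0576
Numerator = -0.285 − 0.0576 = -0.3426; denominator = 1 − 0.0576 = 0.9424
φ_{22} = -0.3426 / 0.9424 = -0.364

-0.364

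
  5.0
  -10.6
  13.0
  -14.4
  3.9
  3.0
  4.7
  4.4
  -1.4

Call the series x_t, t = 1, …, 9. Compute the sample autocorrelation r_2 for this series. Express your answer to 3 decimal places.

Mean x̄ = (5.0 − 10.6 + 13.0 − 14.4 + 3.9 + 3.0 + 4.7 + 4.4 − 1.4)/9 = 0.8444
Numerator Σ_{t=1}^{7}(x_t−x̄)(x_{t+2}−x̄) = 240.0505
Denominator Σ(x_t−x̄)² = 574.9222
r_2 = 240.0505 / 574.9222 = 0.418

0.418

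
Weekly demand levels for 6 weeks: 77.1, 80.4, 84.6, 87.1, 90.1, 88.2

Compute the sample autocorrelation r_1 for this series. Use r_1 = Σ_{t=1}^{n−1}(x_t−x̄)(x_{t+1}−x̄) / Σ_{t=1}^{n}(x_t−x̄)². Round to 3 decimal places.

0.528

Mean x̄ = (77.1 + 80.4 + 84.6 + 87.1 + 90.1 + 88.2)/6 = 84.5833
Deviations from mean: -7.4833, -4.1833, 0.0167, 2.5167, 5.5167, 3.6167
Σ(x_t−x̄)(x_{t+1}−x̄) = (31.3053) + (-0.0697) + (0.0419) + (13.8836) + (19.9519) = 65.1131
Denominator Σ(x_t−x̄)² = 123.3483
r_1 = 65.1131 / 123.3483 = 0.528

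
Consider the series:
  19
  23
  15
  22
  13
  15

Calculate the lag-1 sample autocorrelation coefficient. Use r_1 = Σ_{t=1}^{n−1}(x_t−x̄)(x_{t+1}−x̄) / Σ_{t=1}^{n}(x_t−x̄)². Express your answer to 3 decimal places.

-0.317

Mean x̄ = (19 + 23 + 15 + 22 + 13 + 15)/6 = 17.8333
Deviations from mean: 1.1667, 5.1667, -2.8333, 4.1667, -4.8333, -2.8333
Numerator Σ_{t=1}^{5}(x_t−x̄)(x_{t+1}−x̄) = -26.8611
Denominator Σ(x_t−x̄)² = 84.8333
r_1 = -26.8611 / 84.8333 = -0.317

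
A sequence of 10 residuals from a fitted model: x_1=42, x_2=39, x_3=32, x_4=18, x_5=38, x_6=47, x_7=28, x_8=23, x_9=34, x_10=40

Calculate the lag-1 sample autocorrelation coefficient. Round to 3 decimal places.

Mean x̄ = (42 + 39 + 32 + 18 + 38 + 47 + 28 + 23 + 34 + 40)/10 = 34.1000
Numerator Σ_{t=1}^{9}(x_t−x̄)(x_{t+1}−x̄) = 39.2900
Denominator Σ(x_t−x̄)² = 726.9000
r_1 = 39.2900 / 726.9000 = 0.054

0.054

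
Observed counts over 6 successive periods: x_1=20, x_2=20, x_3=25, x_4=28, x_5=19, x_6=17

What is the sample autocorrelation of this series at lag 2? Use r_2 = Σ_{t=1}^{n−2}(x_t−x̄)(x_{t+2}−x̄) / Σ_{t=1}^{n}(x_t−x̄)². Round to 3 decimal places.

-0.620

Mean x̄ = (20 + 20 + 25 + 28 + 19 + 17)/6 = 21.5000
Deviations from mean: -1.5000, -1.5000, 3.5000, 6.5000, -2.5000, -4.5000
Σ(x_t−x̄)(x_{t+2}−x̄) = (-5.2500) + (-9.7500) + (-8.7500) + (-29.2500) = -53.0000
Denominator Σ(x_t−x̄)² = 85.5000
r_2 = -53.0000 / 85.5000 = -0.620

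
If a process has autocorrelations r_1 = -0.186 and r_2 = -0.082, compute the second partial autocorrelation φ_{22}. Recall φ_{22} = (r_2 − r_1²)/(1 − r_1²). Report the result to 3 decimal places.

φ_{22} = (r_2 − r_1²) / (1 − r_1²)
r_1² = (-0.186)² = 0.034596
Numerator = -0.082 − 0.0346 = -0.1166; denominator = 1 − 0.0346 = 0.9654
φ_{22} = -0.1166 / 0.9654 = -0.121

-0.121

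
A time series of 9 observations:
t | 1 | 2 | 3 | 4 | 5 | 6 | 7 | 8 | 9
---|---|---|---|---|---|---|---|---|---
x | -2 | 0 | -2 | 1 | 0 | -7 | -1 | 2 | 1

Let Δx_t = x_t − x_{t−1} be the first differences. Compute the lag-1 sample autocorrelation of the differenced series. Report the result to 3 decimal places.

-0.303

First differences Δx: 2, -2, 3, -1, -7, 6, 3, -1
Mean of differences = 0.3750
Numerator Σ(Δx_t−Δx̄)(Δx_{t+1}−Δx̄) = -33.8906
Denominator Σ(Δx_t−Δx̄)² = 111.8750
r_1(Δx) = -33.8906 / 111.8750 = -0.303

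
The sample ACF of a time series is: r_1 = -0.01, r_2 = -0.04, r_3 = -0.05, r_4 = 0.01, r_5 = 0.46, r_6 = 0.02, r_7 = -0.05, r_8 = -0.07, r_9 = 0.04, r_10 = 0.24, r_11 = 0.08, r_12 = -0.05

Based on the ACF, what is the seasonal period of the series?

The largest autocorrelation is r_5 = 0.46, with a weaker echo at lag 10 (0.24); the remaining lags stay at or below 0.08.
The dominant spike at lag 5 indicates a seasonal period of 5.

5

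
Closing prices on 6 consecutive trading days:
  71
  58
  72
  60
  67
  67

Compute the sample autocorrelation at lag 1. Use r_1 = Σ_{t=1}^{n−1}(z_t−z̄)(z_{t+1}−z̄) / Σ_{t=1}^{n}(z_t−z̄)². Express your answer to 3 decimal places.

Mean z̄ = (71 + 58 + 72 + 60 + 67 + 67)/6 = 65.8333
Deviations from mean: 5.1667, -7.8333, 6.1667, -5.8333, 1.1667, 1.1667
Numerator Σ_{t=1}^{5}(z_t−z̄)(z_{t+1}−z̄) = -130.1944
Denominator Σ(z_t−z̄)² = 162.8333
r_1 = -130.1944 / 162.8333 = -0.800

-0.800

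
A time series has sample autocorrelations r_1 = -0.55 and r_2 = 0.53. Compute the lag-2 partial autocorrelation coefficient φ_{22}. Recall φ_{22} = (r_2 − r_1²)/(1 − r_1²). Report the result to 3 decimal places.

0.326

φ_{22} = (r_2 − r_1²) / (1 − r_1²)
r_1² = (-0.55)² = 0.3025
Numerator = 0.53 − 0.3025 = 0.2275; denominator = 1 − 0.3025 = 0.6975
φ_{22} = 0.2275 / 0.6975 = 0.326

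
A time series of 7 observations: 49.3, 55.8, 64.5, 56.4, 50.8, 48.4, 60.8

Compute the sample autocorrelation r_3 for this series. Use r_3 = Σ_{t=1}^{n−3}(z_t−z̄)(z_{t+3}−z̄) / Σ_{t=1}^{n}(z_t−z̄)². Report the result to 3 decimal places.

-0.301

Mean z̄ = (49.3 + 55.8 + 64.5 + 56.4 + 50.8 + 48.4 + 60.8)/7 = 55.1429
Deviations from mean: -5.8429, 0.6571, 9.3571, 1.2571, -4.3429, -6.7429, 5.6571
Numerator Σ_{t=1}^{4}(z_t−z̄)(z_{t+3}−z̄) = -66.1812
Denominator Σ(z_t−z̄)² = 220.0371
r_3 = -66.1812 / 220.0371 = -0.301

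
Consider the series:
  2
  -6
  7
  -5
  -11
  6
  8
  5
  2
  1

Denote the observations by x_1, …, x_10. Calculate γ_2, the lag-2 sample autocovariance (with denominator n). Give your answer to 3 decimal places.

Mean x̄ = (2 − 6 + 7 − 5 − 11 + 6 + 8 + 5 + 2 + 1)/10 = 0.9000
Σ_{t=1}^{8}(x_t−x̄)(x_{t+2}−x̄) = -110.6200
γ_2 = -110.6200 / 10 = -11.062

-11.062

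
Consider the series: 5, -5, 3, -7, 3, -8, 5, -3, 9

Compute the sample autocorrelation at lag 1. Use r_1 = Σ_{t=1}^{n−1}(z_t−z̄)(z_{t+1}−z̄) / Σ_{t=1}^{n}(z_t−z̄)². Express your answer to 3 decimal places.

Mean z̄ = (5 − 5 + 3 − 7 + 3 − 8 + 5 − 3 + 9)/9 = 0.2222
Numerator Σ_{t=1}^{8}(z_t−z̄)(z_{t+1}−z̄) = -185.3827
Denominator Σ(z_t−z̄)² = 295.5556
r_1 = -185.3827 / 295.5556 = -0.627

-0.627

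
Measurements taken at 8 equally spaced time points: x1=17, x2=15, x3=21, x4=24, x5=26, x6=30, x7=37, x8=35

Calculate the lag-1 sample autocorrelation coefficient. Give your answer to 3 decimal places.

Mean x̄ = (17 + 15 + 21 + 24 + 26 + 30 + 37 + 35)/8 = 25.6250
Σ(x_t−x̄)(x_{t+1}−x̄) = (91.6406) + (49.1406) + (7.5156) + (-0.6094) + (1.6406) + (49.7656) + (106.6406) = 305.7344
Denominator Σ(x_t−x̄)² = 447.8750
r_1 = 305.7344 / 447.8750 = 0.683

0.683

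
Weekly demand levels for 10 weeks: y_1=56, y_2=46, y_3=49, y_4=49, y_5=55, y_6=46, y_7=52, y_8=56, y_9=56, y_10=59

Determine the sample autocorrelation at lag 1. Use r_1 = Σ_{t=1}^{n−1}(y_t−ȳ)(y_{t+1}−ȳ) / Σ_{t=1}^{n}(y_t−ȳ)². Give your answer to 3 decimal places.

0.116

Mean ȳ = (56 + 46 + 49 + 49 + 55 + 46 + 52 + 56 + 56 + 59)/10 = 52.4000
Numerator Σ_{t=1}^{9}(y_t−ȳ)(y_{t+1}−ȳ) = 22.6400
Denominator Σ(y_t−ȳ)² = 194.4000
r_1 = 22.6400 / 194.4000 = 0.116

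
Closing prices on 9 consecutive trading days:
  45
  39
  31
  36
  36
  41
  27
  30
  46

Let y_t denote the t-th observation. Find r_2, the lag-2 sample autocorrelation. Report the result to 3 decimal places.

Mean ȳ = (45 + 39 + 31 + 36 + 36 + 41 + 27 + 30 + 46)/9 = 36.7778
Σ(y_t−ȳ)(y_{t+2}−ȳ) = (-47.5062) + (-1.7284) + (4.4938) + (-3.2840) + (7.6049) + (-28.6173) + (-90.1728) = -159.2099
Denominator Σ(y_t−ȳ)² = 351.5556
r_2 = -159.2099 / 351.5556 = -0.453

-0.453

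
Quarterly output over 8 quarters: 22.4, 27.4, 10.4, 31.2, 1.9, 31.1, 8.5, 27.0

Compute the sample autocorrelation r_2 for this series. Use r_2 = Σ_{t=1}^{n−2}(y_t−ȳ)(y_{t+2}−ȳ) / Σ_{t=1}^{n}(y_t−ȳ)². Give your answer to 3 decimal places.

Mean ȳ = (22.4 + 27.4 + 10.4 + 31.2 + 1.9 + 31.1 + 8.5 + 27.0)/8 = 19.9875
Deviations from mean: 2.4125, 7.4125, -9.5875, 11.2125, -18.0875, 11.1125, -11.4875, 7.0125
Σ(y_t−ȳ)(y_{t+2}−ȳ) = (-23.1298) + (83.1127) + (173.4139) + (124.5989) + (207.7802) + (77.9264) = 643.7022
Denominator Σ(y_t−ȳ)² = 910.1888
r_2 = 643.7022 / 910.1888 = 0.707

0.707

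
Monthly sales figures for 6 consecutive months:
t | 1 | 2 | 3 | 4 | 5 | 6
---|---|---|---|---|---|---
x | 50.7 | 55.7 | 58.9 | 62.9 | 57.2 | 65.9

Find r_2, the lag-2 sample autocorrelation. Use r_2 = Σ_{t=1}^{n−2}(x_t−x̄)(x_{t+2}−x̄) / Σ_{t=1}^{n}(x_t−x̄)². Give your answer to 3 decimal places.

0.113

Mean x̄ = (50.7 + 55.7 + 58.9 + 62.9 + 57.2 + 65.9)/6 = 58.5500
Numerator Σ_{t=1}^{4}(x_t−x̄)(x_{t+2}−x̄) = 16.3550
Denominator Σ(x_t−x̄)² = 144.6350
r_2 = 16.3550 / 144.6350 = 0.113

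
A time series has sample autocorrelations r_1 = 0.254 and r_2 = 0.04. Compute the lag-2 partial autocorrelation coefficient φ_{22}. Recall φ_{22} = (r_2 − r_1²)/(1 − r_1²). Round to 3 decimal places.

φ_{22} = (r_2 − r_1²) / (1 − r_1²)
r_1² = (0.254)² = 0.064516
Numerator = 0.04 − 0.0645 = -0.0245; denominator = 1 − 0.0645 = 0.9355
φ_{22} = -0.0245 / 0.9355 = -0.026

-0.026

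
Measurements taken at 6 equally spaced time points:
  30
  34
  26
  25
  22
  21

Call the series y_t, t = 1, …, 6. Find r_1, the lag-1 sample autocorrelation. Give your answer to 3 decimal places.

Mean ȳ = (30 + 34 + 26 + 25 + 22 + 21)/6 = 26.3333
Deviations from mean: 3.6667, 7.6667, -0.3333, -1.3333, -4.3333, -5.3333
Numerator Σ_{t=1}^{5}(y_t−ȳ)(y_{t+1}−ȳ) = 54.8889
Denominator Σ(y_t−ȳ)² = 121.3333
r_1 = 54.8889 / 121.3333 = 0.452

0.452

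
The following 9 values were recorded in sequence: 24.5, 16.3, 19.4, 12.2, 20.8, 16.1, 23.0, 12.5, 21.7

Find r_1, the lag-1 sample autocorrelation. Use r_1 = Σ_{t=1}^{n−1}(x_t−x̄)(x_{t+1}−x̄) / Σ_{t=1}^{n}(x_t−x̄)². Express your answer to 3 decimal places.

Mean x̄ = (24.5 + 16.3 + 19.4 + 12.2 + 20.8 + 16.1 + 23.0 + 12.5 + 21.7)/9 = 18.5000
Numerator Σ_{t=1}^{8}(x_t−x̄)(x_{t+1}−x̄) = -97.8600
Denominator Σ(x_t−x̄)² = 158.8800
r_1 = -97.8600 / 158.8800 = -0.616

-0.616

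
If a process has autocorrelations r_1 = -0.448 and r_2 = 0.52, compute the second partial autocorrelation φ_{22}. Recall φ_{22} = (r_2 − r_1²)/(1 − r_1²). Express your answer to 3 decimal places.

φ_{22} = (r_2 − r_1²) / (1 − r_1²)
r_1² = (-0.448)² = 0.200704
Numerator = 0.52 − 0.2007 = 0.3193; denominator = 1 − 0.2007 = 0.7993
φ_{22} = 0.3193 / 0.7993 = 0.399

0.399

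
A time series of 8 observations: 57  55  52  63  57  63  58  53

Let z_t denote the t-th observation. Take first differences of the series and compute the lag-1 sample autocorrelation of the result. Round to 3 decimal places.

-0.523

First differences Δz: -2, -3, 11, -6, 6, -5, -5
Mean of differences = -0.5714
Numerator Σ(Δz_t−Δz̄)(Δz_{t+1}−Δz̄) = -132.6122
Denominator Σ(Δz_t−Δz̄)² = 253.7143
r_1(Δz) = -132.6122 / 253.7143 = -0.523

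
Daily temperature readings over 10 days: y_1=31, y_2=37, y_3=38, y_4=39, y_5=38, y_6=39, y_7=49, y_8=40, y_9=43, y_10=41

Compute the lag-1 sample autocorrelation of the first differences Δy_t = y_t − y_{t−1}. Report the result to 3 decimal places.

-0.520

First differences Δy: 6, 1, 1, -1, 1, 10, -9, 3, -2
Mean of differences = 1.1111
Numerator Σ(Δy_t−Δȳ)(Δy_{t+1}−Δȳ) = -115.9012
Denominator Σ(Δy_t−Δȳ)² = 222.8889
r_1(Δy) = -115.9012 / 222.8889 = -0.520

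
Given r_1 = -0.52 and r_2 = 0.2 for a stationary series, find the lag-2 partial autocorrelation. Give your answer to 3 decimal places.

φ_{22} = (r_2 − r_1²) / (1 − r_1²)
r_1² = (-0.52)² = 0.2704
Numerator = 0.2 − 0.2704 = -0.0704; denominator = 1 − 0.2704 = 0.7296
φ_{22} = -0.0704 / 0.7296 = -0.096

-0.096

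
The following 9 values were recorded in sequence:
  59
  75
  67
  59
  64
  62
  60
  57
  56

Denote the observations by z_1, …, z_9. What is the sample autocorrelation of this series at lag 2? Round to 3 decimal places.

-0.129

Mean z̄ = (59 + 75 + 67 + 59 + 64 + 62 + 60 + 57 + 56)/9 = 62.1111
Σ(z_t−z̄)(z_{t+2}−z̄) = (-15.2099) + (-40.0988) + (9.2346) + (0.3457) + (-3.9877) + (0.5679) + (12.9012) = -36.2469
Denominator Σ(z_t−z̄)² = 280.8889
r_2 = -36.2469 / 280.8889 = -0.129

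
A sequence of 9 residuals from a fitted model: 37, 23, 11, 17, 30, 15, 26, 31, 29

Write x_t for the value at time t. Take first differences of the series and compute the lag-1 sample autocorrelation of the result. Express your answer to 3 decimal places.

-0.147

First differences Δx: -14, -12, 6, 13, -15, 11, 5, -2
Mean of differences = -1.0000
Numerator Σ(Δx_t−Δx̄)(Δx_{t+1}−Δx̄) = -134.0000
Denominator Σ(Δx_t−Δx̄)² = 912.0000
r_1(Δx) = -134.0000 / 912.0000 = -0.147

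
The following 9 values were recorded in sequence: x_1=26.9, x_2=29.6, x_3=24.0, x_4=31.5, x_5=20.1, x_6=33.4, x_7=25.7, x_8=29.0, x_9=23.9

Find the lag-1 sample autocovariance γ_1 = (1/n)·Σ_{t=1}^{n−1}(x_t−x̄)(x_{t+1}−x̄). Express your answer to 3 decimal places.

Mean x̄ = (26.9 + 29.6 + 24.0 + 31.5 + 20.1 + 33.4 + 25.7 + 29.0 + 23.9)/9 = 27.1222
Σ_{t=1}^{8}(x_t−x̄)(x_{t+1}−x̄) = -114.4305
γ_1 = -114.4305 / 9 = -12.714

-12.714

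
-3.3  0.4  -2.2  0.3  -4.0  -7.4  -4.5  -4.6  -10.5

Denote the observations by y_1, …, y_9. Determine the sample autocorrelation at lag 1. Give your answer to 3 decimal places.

Mean ȳ = (-3.3 + 0.4 − 2.2 + 0.3 − 4.0 − 7.4 − 4.5 − 4.6 − 10.5)/9 = -3.9778
Numerator Σ_{t=1}^{8}(y_t−ȳ)(y_{t+1}−ȳ) = 24.5062
Denominator Σ(y_t−ȳ)² = 95.9956
r_1 = 24.5062 / 95.9956 = 0.255

0.255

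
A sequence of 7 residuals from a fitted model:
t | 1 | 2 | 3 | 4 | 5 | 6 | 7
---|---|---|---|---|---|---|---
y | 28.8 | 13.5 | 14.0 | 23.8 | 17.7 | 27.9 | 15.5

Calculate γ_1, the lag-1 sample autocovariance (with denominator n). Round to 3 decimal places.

-14.708

Mean ȳ = (28.8 + 13.5 + 14.0 + 23.8 + 17.7 + 27.9 + 15.5)/7 = 20.1714
Deviations: 8.6286, -6.6714, -6.1714, 3.6286, -2.4714, 7.7286, -4.6714
Σ_{t=1}^{6}(y_t−ȳ)(y_{t+1}−ȳ) = -102.9580
γ_1 = -102.9580 / 7 = -14.708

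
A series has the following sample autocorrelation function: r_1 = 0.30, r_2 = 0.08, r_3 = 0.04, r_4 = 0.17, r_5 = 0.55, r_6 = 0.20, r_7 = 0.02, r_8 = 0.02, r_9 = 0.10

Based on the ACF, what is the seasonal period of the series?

5

The largest autocorrelation is r_5 = 0.55; the remaining lags stay at or below 0.30. The elevated value at lag 1 (0.30), dropping to 0.08 at lag 2, reflects decaying short-term dependence rather than seasonality.
The dominant spike at lag 5 indicates a seasonal period of 5.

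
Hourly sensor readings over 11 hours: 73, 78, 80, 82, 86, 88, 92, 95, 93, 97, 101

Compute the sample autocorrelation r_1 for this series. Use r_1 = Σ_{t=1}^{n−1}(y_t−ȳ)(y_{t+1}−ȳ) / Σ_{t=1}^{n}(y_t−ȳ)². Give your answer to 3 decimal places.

0.670

Mean ȳ = (73 + 78 + 80 + 82 + 86 + 88 + 92 + 95 + 93 + 97 + 101)/11 = 87.7273
Numerator Σ_{t=1}^{10}(y_t−ȳ)(y_{t+1}−ȳ) = 514.6529
Denominator Σ(y_t−ȳ)² = 768.1818
r_1 = 514.6529 / 768.1818 = 0.670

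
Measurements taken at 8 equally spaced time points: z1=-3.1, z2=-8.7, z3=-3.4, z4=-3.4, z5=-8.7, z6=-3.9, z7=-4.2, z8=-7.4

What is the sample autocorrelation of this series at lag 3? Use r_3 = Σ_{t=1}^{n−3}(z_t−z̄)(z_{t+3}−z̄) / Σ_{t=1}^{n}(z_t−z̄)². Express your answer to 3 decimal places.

0.645

Mean z̄ = (-3.1 − 8.7 − 3.4 − 3.4 − 8.7 − 3.9 − 4.2 − 7.4)/8 = -5.3500
Σ(z_t−z̄)(z_{t+3}−z̄) = (4.3875) + (11.2225) + (2.8275) + (2.2425) + (6.8675) = 27.5475
Denominator Σ(z_t−z̄)² = 42.7400
r_3 = 27.5475 / 42.7400 = 0.645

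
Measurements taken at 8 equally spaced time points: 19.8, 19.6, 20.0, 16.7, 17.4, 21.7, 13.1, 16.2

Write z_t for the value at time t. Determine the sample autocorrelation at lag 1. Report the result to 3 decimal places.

Mean z̄ = (19.8 + 19.6 + 20.0 + 16.7 + 17.4 + 21.7 + 13.1 + 16.2)/8 = 18.0625
Deviations from mean: 1.7375, 1.5375, 1.9375, -1.3625, -0.6625, 3.6375, -4.9625, -1.8625
Numerator Σ_{t=1}^{7}(z_t−z̄)(z_{t+1}−z̄) = -7.3052
Denominator Σ(z_t−z̄)² = 52.7588
r_1 = -7.3052 / 52.7588 = -0.138

-0.138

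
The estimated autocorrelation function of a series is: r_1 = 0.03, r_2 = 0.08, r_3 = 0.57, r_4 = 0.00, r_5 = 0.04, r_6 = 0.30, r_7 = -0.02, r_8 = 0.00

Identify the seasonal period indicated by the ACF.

The largest autocorrelation is r_3 = 0.57, with a weaker echo at lag 6 (0.30); the remaining lags stay at or below 0.08.
The dominant spike at lag 3 indicates a seasonal period of 3.

3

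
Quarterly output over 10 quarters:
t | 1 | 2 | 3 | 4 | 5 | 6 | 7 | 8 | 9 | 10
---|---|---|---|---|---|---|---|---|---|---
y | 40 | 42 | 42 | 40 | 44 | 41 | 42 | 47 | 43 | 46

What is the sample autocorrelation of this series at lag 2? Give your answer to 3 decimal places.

Mean ȳ = (40 + 42 + 42 + 40 + 44 + 41 + 42 + 47 + 43 + 46)/10 = 42.7000
Numerator Σ_{t=1}^{8}(y_t−ȳ)(y_{t+2}−ȳ) = 13.2200
Denominator Σ(y_t−ȳ)² = 50.1000
r_2 = 13.2200 / 50.1000 = 0.264

0.264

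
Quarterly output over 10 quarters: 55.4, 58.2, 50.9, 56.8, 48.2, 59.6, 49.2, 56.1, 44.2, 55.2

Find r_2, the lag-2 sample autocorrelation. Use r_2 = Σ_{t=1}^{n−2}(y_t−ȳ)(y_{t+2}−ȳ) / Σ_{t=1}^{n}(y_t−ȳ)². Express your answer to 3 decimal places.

0.571

Mean ȳ = (55.4 + 58.2 + 50.9 + 56.8 + 48.2 + 59.6 + 49.2 + 56.1 + 44.2 + 55.2)/10 = 53.3800
Numerator Σ_{t=1}^{8}(y_t−ȳ)(y_{t+2}−ȳ) = 127.4872
Denominator Σ(y_t−ȳ)² = 223.1360
r_2 = 127.4872 / 223.1360 = 0.571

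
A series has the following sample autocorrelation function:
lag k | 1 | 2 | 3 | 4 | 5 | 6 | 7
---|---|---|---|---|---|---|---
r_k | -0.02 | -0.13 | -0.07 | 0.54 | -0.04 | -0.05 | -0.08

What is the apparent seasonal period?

4

The largest autocorrelation is r_4 = 0.54; the remaining lags stay at or below -0.02.
The dominant spike at lag 4 indicates a seasonal period of 4.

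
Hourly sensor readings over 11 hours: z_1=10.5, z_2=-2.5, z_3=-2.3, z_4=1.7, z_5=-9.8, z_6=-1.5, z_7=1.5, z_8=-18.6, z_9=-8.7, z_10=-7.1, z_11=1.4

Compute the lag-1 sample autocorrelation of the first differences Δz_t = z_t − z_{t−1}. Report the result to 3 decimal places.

-0.367

First differences Δz: -13.0, 0.2, 4.0, -11.5, 8.3, 3.0, -20.1, 9.9, 1.6, 8.5
Mean of differences = -0.9100
Numerator Σ(Δz_t−Δz̄)(Δz_{t+1}−Δz̄) = -353.2141
Denominator Σ(Δz_t−Δz̄)² = 963.7290
r_1(Δz) = -353.2141 / 963.7290 = -0.367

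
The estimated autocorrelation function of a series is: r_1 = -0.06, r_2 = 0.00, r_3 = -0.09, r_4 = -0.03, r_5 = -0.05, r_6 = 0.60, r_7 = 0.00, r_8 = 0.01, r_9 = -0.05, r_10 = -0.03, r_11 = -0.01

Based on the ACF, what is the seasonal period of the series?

6

The largest autocorrelation is r_6 = 0.60; the remaining lags stay at or below 0.01.
The dominant spike at lag 6 indicates a seasonal period of 6.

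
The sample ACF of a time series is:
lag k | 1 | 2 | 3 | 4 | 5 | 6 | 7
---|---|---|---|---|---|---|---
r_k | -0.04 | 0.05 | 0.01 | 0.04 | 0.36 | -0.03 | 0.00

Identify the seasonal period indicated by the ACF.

5

The largest autocorrelation is r_5 = 0.36; the remaining lags stay at or below 0.05.
The dominant spike at lag 5 indicates a seasonal period of 5.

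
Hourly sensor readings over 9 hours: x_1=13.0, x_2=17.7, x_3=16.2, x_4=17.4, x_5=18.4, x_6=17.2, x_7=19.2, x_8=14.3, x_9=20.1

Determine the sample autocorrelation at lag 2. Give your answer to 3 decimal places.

Mean x̄ = (13.0 + 17.7 + 16.2 + 17.4 + 18.4 + 17.2 + 19.2 + 14.3 + 20.1)/9 = 17.0556
Σ(x_t−x̄)(x_{t+2}−x̄) = (3.4698) + (0.2220) + (-1.1502) + (0.0498) + (2.8831) + (-0.3980) + (6.5286) = 11.6049
Denominator Σ(x_t−x̄)² = 41.0022
r_2 = 11.6049 / 41.0022 = 0.283

0.283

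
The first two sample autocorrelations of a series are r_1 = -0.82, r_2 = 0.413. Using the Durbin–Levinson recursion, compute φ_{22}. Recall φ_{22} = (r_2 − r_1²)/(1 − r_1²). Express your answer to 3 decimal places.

φ_{22} = (r_2 − r_1²) / (1 − r_1²)
r_1² = (-0.82)² = 0.6724
Numerator = 0.413 − 0.6724 = -0.2594; denominator = 1 − 0.6724 = 0.3276
φ_{22} = -0.2594 / 0.3276 = -0.792

-0.792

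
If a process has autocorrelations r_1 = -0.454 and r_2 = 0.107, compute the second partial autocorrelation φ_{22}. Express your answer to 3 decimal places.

-0.125

φ_{22} = (r_2 − r_1²) / (1 − r_1²)
r_1² = (-0.454)² = 0.206116
Numerator = 0.107 − 0.2061 = -0.0991; denominator = 1 − 0.2061 = 0.7939
φ_{22} = -0.0991 / 0.7939 = -0.125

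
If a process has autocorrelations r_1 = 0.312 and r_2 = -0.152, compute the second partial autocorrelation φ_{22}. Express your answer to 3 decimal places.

-0.276

φ_{22} = (r_2 − r_1²) / (1 − r_1²)
r_1² = (0.312)² = 0.097344
Numerator = -0.152 − 0.0973 = -0.2493; denominator = 1 − 0.0973 = 0.9027
φ_{22} = -0.2493 / 0.9027 = -0.276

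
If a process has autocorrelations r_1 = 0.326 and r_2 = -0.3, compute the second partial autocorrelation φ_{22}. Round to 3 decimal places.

φ_{22} = (r_2 − r_1²) / (1 − r_1²)
r_1² = (0.326)² = 0.106276
Numerator = -0.3 − 0.1063 = -0.4063; denominator = 1 − 0.1063 = 0.8937
φ_{22} = -0.4063 / 0.8937 = -0.455

-0.455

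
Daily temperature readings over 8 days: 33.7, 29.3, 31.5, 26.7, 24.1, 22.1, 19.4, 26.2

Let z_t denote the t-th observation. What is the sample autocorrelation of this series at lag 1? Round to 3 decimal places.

Mean z̄ = (33.7 + 29.3 + 31.5 + 26.7 + 24.1 + 22.1 + 19.4 + 26.2)/8 = 26.6250
Deviations from mean: 7.0750, 2.6750, 4.8750, 0.0750, -2.5250, -4.5250, -7.2250, -0.4250
Σ(z_t−z̄)(z_{t+1}−z̄) = (18.9256) + (13.0406) + (0.3656) + (-0.1894) + (11.4256) + (32.6931) + (3.0706) = 79.3319
Denominator Σ(z_t−z̄)² = 160.2150
r_1 = 79.3319 / 160.2150 = 0.495

0.495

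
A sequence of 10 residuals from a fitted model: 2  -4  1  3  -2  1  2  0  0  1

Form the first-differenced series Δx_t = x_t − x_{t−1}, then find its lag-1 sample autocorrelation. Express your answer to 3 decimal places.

First differences Δx: -6, 5, 2, -5, 3, 1, -2, 0, 1
Mean of differences = -0.1111
Numerator Σ(Δx_t−Δx̄)(Δx_{t+1}−Δx̄) = -43.5679
Denominator Σ(Δx_t−Δx̄)² = 104.8889
r_1(Δx) = -43.5679 / 104.8889 = -0.415

-0.415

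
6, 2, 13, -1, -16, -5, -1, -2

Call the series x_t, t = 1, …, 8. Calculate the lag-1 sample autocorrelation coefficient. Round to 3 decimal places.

0.251

Mean x̄ = (6 + 2 + 13 − 1 − 16 − 5 − 1 − 2)/8 = -0.5000
Deviations from mean: 6.5000, 2.5000, 13.5000, -0.5000, -15.5000, -4.5000, -0.5000, -1.5000
Σ(x_t−x̄)(x_{t+1}−x̄) = (16.2500) + (33.7500) + (-6.7500) + (7.7500) + (69.7500) + (2.2500) + (0.7500) = 123.7500
Denominator Σ(x_t−x̄)² = 494.0000
r_1 = 123.7500 / 494.0000 = 0.251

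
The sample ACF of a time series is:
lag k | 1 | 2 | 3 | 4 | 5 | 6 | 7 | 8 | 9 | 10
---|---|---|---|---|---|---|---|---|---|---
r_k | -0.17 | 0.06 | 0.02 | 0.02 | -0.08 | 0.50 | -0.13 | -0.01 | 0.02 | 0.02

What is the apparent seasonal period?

6

The largest autocorrelation is r_6 = 0.50; the remaining lags stay at or below 0.06.
The dominant spike at lag 6 indicates a seasonal period of 6.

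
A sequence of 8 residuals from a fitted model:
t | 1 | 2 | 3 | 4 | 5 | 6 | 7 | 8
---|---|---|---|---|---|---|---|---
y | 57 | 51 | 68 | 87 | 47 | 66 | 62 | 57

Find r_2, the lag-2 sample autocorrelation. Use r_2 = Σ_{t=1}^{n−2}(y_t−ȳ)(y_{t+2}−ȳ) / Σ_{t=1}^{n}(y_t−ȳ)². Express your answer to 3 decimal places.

-0.291

Mean ȳ = (57 + 51 + 68 + 87 + 47 + 66 + 62 + 57)/8 = 61.8750
Deviations from mean: -4.8750, -10.8750, 6.1250, 25.1250, -14.8750, 4.1250, 0.1250, -4.8750
Σ(y_t−ȳ)(y_{t+2}−ȳ) = (-29.8594) + (-273.2344) + (-91.1094) + (103.6406) + (-1.8594) + (-20.1094) = -312.5313
Denominator Σ(y_t−ȳ)² = 1072.8750
r_2 = -312.5313 / 1072.8750 = -0.291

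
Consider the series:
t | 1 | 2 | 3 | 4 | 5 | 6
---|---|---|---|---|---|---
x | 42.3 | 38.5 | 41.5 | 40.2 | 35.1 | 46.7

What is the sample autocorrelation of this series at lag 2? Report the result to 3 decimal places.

-0.067

Mean x̄ = (42.3 + 38.5 + 41.5 + 40.2 + 35.1 + 46.7)/6 = 40.7167
Deviations from mean: 1.5833, -2.2167, 0.7833, -0.5167, -5.6167, 5.9833
Σ(x_t−x̄)(x_{t+2}−x̄) = (1.2403) + (1.1453) + (-4.3997) + (-3.0914) = -5.1056
Denominator Σ(x_t−x̄)² = 75.6483
r_2 = -5.1056 / 75.6483 = -0.067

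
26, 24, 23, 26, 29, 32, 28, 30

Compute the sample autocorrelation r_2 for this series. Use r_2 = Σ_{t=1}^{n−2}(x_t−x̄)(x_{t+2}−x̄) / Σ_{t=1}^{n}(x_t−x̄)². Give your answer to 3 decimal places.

0.158

Mean x̄ = (26 + 24 + 23 + 26 + 29 + 32 + 28 + 30)/8 = 27.2500
Deviations from mean: -1.2500, -3.2500, -4.2500, -1.2500, 1.7500, 4.7500, 0.7500, 2.7500
Numerator Σ_{t=1}^{6}(x_t−x̄)(x_{t+2}−x̄) = 10.3750
Denominator Σ(x_t−x̄)² = 65.5000
r_2 = 10.3750 / 65.5000 = 0.158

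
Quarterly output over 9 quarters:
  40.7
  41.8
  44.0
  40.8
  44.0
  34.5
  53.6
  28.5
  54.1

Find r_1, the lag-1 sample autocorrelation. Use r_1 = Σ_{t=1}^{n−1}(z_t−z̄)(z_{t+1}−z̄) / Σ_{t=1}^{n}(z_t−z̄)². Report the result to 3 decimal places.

-0.802

Mean z̄ = (40.7 + 41.8 + 44.0 + 40.8 + 44.0 + 34.5 + 53.6 + 28.5 + 54.1)/9 = 42.4444
Numerator Σ_{t=1}^{8}(z_t−z̄)(z_{t+1}−z̄) = -424.0653
Denominator Σ(z_t−z̄)² = 528.8622
r_1 = -424.0653 / 528.8622 = -0.802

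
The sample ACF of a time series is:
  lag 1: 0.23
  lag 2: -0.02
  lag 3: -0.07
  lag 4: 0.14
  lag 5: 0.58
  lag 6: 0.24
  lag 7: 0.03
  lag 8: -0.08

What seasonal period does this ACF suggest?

5

The largest autocorrelation is r_5 = 0.58; the remaining lags stay at or below 0.24.
The dominant spike at lag 5 indicates a seasonal period of 5.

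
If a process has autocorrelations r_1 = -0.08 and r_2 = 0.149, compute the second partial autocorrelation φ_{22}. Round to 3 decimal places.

0.144

φ_{22} = (r_2 − r_1²) / (1 − r_1²)
r_1² = (-0.08)² = 0.0064
Numerator = 0.149 − 0.0064 = 0.1426; denominator = 1 − 0.0064 = 0.9936
φ_{22} = 0.1426 / 0.9936 = 0.144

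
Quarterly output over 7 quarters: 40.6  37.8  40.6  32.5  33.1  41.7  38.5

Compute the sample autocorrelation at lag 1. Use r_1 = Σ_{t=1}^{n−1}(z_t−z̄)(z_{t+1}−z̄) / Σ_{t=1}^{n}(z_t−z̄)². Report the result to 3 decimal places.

Mean z̄ = (40.6 + 37.8 + 40.6 + 32.5 + 33.1 + 41.7 + 38.5)/7 = 37.8286
Deviations from mean: 2.7714, -0.0286, 2.7714, -5.3286, -4.7286, 3.8714, 0.6714
Numerator Σ_{t=1}^{6}(z_t−z̄)(z_{t+1}−z̄) = -5.4365
Denominator Σ(z_t−z̄)² = 81.5543
r_1 = -5.4365 / 81.5543 = -0.067

-0.067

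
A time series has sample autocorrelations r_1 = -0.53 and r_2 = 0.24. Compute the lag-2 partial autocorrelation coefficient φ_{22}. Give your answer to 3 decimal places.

φ_{22} = (r_2 − r_1²) / (1 − r_1²)
r_1² = (-0.53)² = 0.2809
Numerator = 0.24 − 0.2809 = -0.0409; denominator = 1 − 0.2809 = 0.7191
φ_{22} = -0.0409 / 0.7191 = -0.057

-0.057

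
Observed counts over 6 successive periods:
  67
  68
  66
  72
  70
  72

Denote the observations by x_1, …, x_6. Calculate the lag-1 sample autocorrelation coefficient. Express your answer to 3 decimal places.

0.060

Mean x̄ = (67 + 68 + 66 + 72 + 70 + 72)/6 = 69.1667
Deviations from mean: -2.1667, -1.1667, -3.1667, 2.8333, 0.8333, 2.8333
Σ(x_t−x̄)(x_{t+1}−x̄) = (2.5278) + (3.6944) + (-8.9722) + (2.3611) + (2.3611) = 1.9722
Denominator Σ(x_t−x̄)² = 32.8333
r_1 = 1.9722 / 32.8333 = 0.060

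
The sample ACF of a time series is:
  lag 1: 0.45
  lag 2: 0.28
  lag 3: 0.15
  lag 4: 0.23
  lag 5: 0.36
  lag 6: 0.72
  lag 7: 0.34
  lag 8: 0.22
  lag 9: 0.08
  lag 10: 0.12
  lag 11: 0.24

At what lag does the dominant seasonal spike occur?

The largest autocorrelation is r_6 = 0.72; the remaining lags stay at or below 0.45. The elevated value at lag 1 (0.45), dropping to 0.28 at lag 2, reflects decaying short-term dependence rather than seasonality.
The dominant spike at lag 6 indicates a seasonal period of 6.

6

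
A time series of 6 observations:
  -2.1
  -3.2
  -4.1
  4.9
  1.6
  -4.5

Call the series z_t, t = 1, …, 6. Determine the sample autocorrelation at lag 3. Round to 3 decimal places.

-0.022

Mean z̄ = (-2.1 − 3.2 − 4.1 + 4.9 + 1.6 − 4.5)/6 = -1.2333
Deviations from mean: -0.8667, -1.9667, -2.8667, 6.1333, 2.8333, -3.2667
Σ(z_t−z̄)(z_{t+3}−z̄) = (-5.3156) + (-5.5722) + (9.3644) = -1.5233
Denominator Σ(z_t−z̄)² = 69.1533
r_3 = -1.5233 / 69.1533 = -0.022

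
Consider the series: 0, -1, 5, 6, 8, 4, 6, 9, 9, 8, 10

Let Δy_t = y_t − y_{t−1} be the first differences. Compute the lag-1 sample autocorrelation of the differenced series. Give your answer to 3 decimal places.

-0.303

First differences Δy: -1, 6, 1, 2, -4, 2, 3, 0, -1, 2
Mean of differences = 1.0000
Numerator Σ(Δy_t−Δȳ)(Δy_{t+1}−Δȳ) = -20.0000
Denominator Σ(Δy_t−Δȳ)² = 66.0000
r_1(Δy) = -20.0000 / 66.0000 = -0.303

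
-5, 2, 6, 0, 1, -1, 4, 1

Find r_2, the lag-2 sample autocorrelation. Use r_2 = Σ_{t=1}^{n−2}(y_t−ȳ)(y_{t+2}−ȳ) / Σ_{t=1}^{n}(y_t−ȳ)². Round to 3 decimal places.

-0.382

Mean ȳ = (-5 + 2 + 6 + 0 + 1 − 1 + 4 + 1)/8 = 1.0000
Deviations from mean: -6.0000, 1.0000, 5.0000, -1.0000, 0.0000, -2.0000, 3.0000, 0.0000
Numerator Σ_{t=1}^{6}(y_t−ȳ)(y_{t+2}−ȳ) = -29.0000
Denominator Σ(y_t−ȳ)² = 76.0000
r_2 = -29.0000 / 76.0000 = -0.382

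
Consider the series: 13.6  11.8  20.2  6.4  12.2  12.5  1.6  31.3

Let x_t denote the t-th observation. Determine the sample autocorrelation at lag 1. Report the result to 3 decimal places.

Mean x̄ = (13.6 + 11.8 + 20.2 + 6.4 + 12.2 + 12.5 + 1.6 + 31.3)/8 = 13.7000
Deviations from mean: -0.1000, -1.9000, 6.5000, -7.3000, -1.5000, -1.2000, -12.1000, 17.6000
Σ(x_t−x̄)(x_{t+1}−x̄) = (0.1900) + (-12.3500) + (-47.4500) + (10.9500) + (1.8000) + (14.5200) + (-212.9600) = -245.3000
Denominator Σ(x_t−x̄)² = 559.0200
r_1 = -245.3000 / 559.0200 = -0.439

-0.439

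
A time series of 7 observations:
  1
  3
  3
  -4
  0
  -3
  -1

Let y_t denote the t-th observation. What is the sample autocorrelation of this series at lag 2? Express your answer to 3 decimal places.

Mean ȳ = (1 + 3 + 3 − 4 + 0 − 3 − 1)/7 = -0.1429
Deviations from mean: 1.1429, 3.1429, 3.1429, -3.8571, 0.1429, -2.8571, -0.8571
Numerator Σ_{t=1}^{5}(y_t−ȳ)(y_{t+2}−ȳ) = 2.8163
Denominator Σ(y_t−ȳ)² = 44.8571
r_2 = 2.8163 / 44.8571 = 0.063

0.063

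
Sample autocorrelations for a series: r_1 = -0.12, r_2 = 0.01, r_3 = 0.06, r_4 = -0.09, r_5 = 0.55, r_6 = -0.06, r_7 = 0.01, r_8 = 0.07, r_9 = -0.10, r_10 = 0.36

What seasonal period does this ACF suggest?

The largest autocorrelation is r_5 = 0.55, with a weaker echo at lag 10 (0.36); the remaining lags stay at or below 0.07.
The dominant spike at lag 5 indicates a seasonal period of 5.

5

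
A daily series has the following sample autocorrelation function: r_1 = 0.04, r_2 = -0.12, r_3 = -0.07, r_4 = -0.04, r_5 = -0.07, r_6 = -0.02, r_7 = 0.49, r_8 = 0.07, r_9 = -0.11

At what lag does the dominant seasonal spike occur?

7

The largest autocorrelation is r_7 = 0.49; the remaining lags stay at or below 0.07.
The dominant spike at lag 7 indicates a seasonal period of 7.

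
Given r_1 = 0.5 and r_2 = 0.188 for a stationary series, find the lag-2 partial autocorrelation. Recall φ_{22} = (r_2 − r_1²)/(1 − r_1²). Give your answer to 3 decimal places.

-0.083

φ_{22} = (r_2 − r_1²) / (1 − r_1²)
r_1² = (0.5)² = 0.25
Numerator = 0.188 − 0.2500 = -0.0620; denominator = 1 − 0.2500 = 0.7500
φ_{22} = -0.0620 / 0.7500 = -0.083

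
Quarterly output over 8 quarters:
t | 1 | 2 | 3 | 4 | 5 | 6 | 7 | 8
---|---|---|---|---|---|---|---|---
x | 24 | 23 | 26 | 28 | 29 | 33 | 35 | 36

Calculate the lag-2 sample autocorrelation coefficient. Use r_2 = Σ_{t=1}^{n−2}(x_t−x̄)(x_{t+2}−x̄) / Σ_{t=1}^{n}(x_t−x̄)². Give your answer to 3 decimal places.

0.262

Mean x̄ = (24 + 23 + 26 + 28 + 29 + 33 + 35 + 36)/8 = 29.2500
Σ(x_t−x̄)(x_{t+2}−x̄) = (17.0625) + (7.8125) + (0.8125) + (-4.6875) + (-1.4375) + (25.3125) = 44.8750
Denominator Σ(x_t−x̄)² = 171.5000
r_2 = 44.8750 / 171.5000 = 0.262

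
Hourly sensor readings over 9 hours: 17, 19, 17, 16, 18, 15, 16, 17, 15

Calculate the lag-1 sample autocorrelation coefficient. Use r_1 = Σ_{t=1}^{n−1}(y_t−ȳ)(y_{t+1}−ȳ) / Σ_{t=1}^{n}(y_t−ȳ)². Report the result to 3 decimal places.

Mean ȳ = (17 + 19 + 17 + 16 + 18 + 15 + 16 + 17 + 15)/9 = 16.6667
Numerator Σ_{t=1}^{8}(y_t−ȳ)(y_{t+1}−ȳ) = -1.4444
Denominator Σ(y_t−ȳ)² = 14.0000
r_1 = -1.4444 / 14.0000 = -0.103

-0.103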